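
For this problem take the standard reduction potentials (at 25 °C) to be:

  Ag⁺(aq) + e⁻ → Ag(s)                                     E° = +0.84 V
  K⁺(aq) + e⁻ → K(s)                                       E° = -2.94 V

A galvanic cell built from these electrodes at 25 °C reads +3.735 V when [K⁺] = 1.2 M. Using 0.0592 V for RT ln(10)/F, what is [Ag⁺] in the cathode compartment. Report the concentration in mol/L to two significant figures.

0.21 M

Ag⁺/Ag is the cathode, K⁺/K the anode: E°cell = +3.78 V, n = 1.
Overall reaction: Ag⁺(aq) + K(s) → Ag(s) + K⁺(aq); Q = [K⁺]^1/[Ag⁺]^1.
From E = E° − (0.0592/n) log Q: log Q = (E° − E)·n/0.0592 = (+3.78 − (+3.735))·1/0.0592 = 0.7601.
So 1·log[Ag⁺] = 1·log(1.2) − log Q = 0.0792 − (0.7601) = -0.6809; [Ag⁺] = 10^(-0.6809) ≈ 0.21 M.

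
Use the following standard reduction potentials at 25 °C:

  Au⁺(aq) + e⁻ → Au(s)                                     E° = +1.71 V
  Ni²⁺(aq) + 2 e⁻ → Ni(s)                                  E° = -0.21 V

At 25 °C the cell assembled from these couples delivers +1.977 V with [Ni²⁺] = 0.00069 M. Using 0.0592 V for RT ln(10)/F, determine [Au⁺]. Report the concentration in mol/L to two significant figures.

Au⁺/Au is the cathode, Ni²⁺/Ni the anode: E°cell = +1.92 V, n = 2.
Overall reaction: 2 Au⁺(aq) + Ni(s) → 2 Au(s) + Ni²⁺(aq); Q = [Ni²⁺]^1/[Au⁺]^2.
From E = E° − (0.0592/n) log Q: log Q = (E° − E)·n/0.0592 = (+1.92 − (+1.977))·2/0.0592 = -1.9257.
So 2·log[Au⁺] = 1·log(0.00069) − log Q = -3.1612 − (-1.9257) = -1.2355; log[Au⁺] = -1.2355 / 2 = -0.6178; [Au⁺] = 10^(-0.6178) ≈ 0.24 M.

0.24 M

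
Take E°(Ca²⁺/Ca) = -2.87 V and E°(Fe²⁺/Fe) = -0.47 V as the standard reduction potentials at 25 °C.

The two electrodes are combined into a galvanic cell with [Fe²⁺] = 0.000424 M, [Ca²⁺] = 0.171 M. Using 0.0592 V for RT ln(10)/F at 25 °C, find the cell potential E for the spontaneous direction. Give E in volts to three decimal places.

+2.323 V

Fe²⁺/Fe is the cathode (higher E°), Ca²⁺/Ca the anode: E°cell = -0.47 − (-2.87) = +2.40 V, n = 2.
Overall: Fe²⁺(aq) + Ca(s) → Fe(s) + Ca²⁺(aq)
Q = [Ca²⁺] / ([Fe²⁺]); log Q = 2.606.
E = E° − (0.0592/n) log Q = +2.40 − (0.0592/2)(2.606) = +2.323 V.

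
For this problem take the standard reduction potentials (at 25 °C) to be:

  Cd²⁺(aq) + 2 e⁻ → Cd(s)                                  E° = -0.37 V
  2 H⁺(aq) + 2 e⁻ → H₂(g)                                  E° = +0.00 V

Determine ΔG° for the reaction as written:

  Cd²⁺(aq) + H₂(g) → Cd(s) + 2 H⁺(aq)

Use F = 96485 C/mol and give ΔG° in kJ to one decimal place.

+71.4 kJ

As written, Cd²⁺/Cd is reduced (cathode) and H⁺/H₂ is oxidised (anode), so E°cell = (-0.37) − (+0.00) = -0.37 V.
Balancing electrons gives n = 2.
ΔG° = −nFE° = −(2)(96485)(-0.37) = 71,399 J = +71.4 kJ.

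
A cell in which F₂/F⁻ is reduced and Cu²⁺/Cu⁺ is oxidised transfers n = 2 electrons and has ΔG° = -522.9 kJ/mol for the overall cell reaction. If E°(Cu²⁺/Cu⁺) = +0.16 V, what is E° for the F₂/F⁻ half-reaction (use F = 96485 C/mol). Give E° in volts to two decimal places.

E°cell = −ΔG°/(nF) = −(-522.9×10³)/((2)(96485)) = +2.710 V.
Since F₂/F⁻ is the cathode and Cu²⁺/Cu⁺ the anode, E°cell = E°(F₂/F⁻) − E°(Cu²⁺/Cu⁺).
So E°(F₂/F⁻) = E°cell + E°(Cu²⁺/Cu⁺) = +2.710 + (+0.16) = +2.87 V.

+2.87 V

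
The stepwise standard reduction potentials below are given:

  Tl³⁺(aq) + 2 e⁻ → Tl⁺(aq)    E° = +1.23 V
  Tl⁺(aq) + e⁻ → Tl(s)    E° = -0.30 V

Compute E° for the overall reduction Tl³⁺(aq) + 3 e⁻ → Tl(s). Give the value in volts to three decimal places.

+0.720 V

Adding the free-energy changes (−nFE°) of the two steps gives −n₃FE°₃ = −n₁FE°₁ − n₂FE°₂.
E°₃ = (2×+1.23 + 1×-0.30) / 3 = (+2.160) / 3 = +0.720 V.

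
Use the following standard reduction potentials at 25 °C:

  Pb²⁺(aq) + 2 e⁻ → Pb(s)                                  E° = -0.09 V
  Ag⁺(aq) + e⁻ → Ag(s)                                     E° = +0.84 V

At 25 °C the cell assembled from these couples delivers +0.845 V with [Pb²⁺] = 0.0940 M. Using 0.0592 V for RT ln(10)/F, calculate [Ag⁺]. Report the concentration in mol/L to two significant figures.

0.011 M

Ag⁺/Ag is the cathode, Pb²⁺/Pb the anode: E°cell = +0.93 V, n = 2.
Overall reaction: 2 Ag⁺(aq) + Pb(s) → 2 Ag(s) + Pb²⁺(aq); Q = [Pb²⁺]^1/[Ag⁺]^2.
From E = E° − (0.0592/n) log Q: log Q = (E° − E)·n/0.0592 = (+0.93 − (+0.845))·2/0.0592 = 2.8716.
So 2·log[Ag⁺] = 1·log(0.094) − log Q = -1.0269 − (2.8716) = -3.8985; log[Ag⁺] = -3.8985 / 2 = -1.9492; [Ag⁺] = 10^(-1.9492) ≈ 0.011 M.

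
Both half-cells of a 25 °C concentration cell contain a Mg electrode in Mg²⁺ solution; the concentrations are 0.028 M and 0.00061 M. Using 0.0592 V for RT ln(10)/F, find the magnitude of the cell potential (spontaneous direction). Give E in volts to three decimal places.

For a concentration cell E°cell = 0. The 0.028 M side is the cathode (reduction is favoured where [Mg²⁺] is higher).
With n = 2, E = −(0.0592/2) log([Mg²⁺]ₐₙ/[Mg²⁺]꜀ₐₜ) = −(0.0592/2) log(0.00061/0.028) = −(0.0592/2)(-1.662) = +0.049 V.

+0.049 V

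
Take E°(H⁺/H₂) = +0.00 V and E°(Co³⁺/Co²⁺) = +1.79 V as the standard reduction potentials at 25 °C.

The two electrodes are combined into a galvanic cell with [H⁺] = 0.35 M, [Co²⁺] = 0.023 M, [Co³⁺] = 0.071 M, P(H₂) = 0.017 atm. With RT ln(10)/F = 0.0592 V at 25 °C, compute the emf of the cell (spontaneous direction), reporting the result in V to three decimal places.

+1.794 V

Co³⁺/Co²⁺ is the cathode (higher E°), H⁺/H₂ the anode: E°cell = +1.79 − (+0.00) = +1.79 V, n = 2.
Overall: 2 Co³⁺(aq) + H₂(g) → 2 Co²⁺(aq) + 2 H⁺(aq)
Q = [Co²⁺]^2·[H⁺]^2 / ([Co³⁺]^2·P(H₂)); log Q = -0.121.
E = E° − (0.0592/n) log Q = +1.79 − (0.0592/2)(-0.121) = +1.794 V.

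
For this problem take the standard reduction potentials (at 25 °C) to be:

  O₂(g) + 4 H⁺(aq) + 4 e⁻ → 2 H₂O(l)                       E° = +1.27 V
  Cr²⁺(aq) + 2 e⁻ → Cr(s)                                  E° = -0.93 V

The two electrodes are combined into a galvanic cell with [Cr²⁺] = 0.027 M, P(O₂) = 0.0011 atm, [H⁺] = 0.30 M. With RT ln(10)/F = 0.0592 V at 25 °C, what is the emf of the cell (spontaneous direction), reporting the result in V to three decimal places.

O₂/H₂O is the cathode (higher E°), Cr²⁺/Cr the anode: E°cell = +1.27 − (-0.93) = +2.20 V, n = 4.
Overall: O₂(g) + 4 H⁺(aq) + 2 Cr(s) → 2 H₂O(l) + 2 Cr²⁺(aq)
Q = [Cr²⁺]^2 / (P(O₂)·[H⁺]^4); log Q = 1.913.
E = E° − (0.0592/n) log Q = +2.20 − (0.0592/4)(1.913) = +2.172 V.

+2.172 V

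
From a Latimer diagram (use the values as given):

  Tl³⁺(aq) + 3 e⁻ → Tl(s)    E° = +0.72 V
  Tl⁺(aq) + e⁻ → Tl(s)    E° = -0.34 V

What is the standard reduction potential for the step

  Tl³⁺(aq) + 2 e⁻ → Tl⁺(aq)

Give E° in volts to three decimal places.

Sequential free energies add, so n₃E°₃ = n₁E°₁ + n₂E°₂.
With n₃ = 3, and the known step contributing 1×(-0.34) V, the unknown satisfies 2·E° = 3×(+0.72) − 1×(-0.34) = +2.500.
E° = +2.500 / 2 = +1.250 V.

+1.250 V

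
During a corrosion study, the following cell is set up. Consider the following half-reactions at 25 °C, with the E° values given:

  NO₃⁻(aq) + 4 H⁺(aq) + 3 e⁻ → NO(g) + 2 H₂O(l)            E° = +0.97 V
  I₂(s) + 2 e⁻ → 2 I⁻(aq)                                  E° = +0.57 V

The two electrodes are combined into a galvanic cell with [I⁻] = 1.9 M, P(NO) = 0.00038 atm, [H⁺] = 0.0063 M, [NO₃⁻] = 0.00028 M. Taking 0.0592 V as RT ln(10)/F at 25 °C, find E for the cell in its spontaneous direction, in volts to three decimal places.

NO₃⁻/NO is the cathode (higher E°), I₂/I⁻ the anode: E°cell = +0.97 − (+0.57) = +0.40 V, n = 6.
Overall: 2 NO₃⁻(aq) + 8 H⁺(aq) + 6 I⁻(aq) → 2 NO(g) + 4 H₂O(l) + 3 I₂(s)
Q = P(NO)^2 / ([NO₃⁻]^2·[H⁺]^8·[I⁻]^6); log Q = 16.198.
E = E° − (0.0592/n) log Q = +0.40 − (0.0592/6)(16.198) = +0.240 V.

+0.240 V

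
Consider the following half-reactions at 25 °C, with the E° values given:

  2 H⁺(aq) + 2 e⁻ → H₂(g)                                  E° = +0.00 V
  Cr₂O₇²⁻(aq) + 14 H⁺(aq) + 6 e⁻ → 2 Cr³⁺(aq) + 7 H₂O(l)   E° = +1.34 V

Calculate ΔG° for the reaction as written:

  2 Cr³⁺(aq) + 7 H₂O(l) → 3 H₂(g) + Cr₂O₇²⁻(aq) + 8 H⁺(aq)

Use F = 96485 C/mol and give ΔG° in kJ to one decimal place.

+775.7 kJ

As written, H⁺/H₂ is reduced (cathode) and Cr₂O₇²⁻/Cr³⁺ is oxidised (anode), so E°cell = (+0.00) − (+1.34) = -1.34 V.
Balancing electrons gives n = 6.
ΔG° = −nFE° = −(6)(96485)(-1.34) = 775,739 J = +775.7 kJ.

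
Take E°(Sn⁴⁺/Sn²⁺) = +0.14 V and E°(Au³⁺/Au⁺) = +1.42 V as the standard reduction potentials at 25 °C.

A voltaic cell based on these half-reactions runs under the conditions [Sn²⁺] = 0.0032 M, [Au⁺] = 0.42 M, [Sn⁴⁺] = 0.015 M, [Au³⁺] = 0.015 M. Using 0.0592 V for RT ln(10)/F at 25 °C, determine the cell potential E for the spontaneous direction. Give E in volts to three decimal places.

Au³⁺/Au⁺ is the cathode (higher E°), Sn⁴⁺/Sn²⁺ the anode: E°cell = +1.42 − (+0.14) = +1.28 V, n = 2.
Overall: Au³⁺(aq) + Sn²⁺(aq) → Au⁺(aq) + Sn⁴⁺(aq)
Q = [Au⁺]·[Sn⁴⁺] / ([Au³⁺]·[Sn²⁺]); log Q = 2.118.
E = E° − (0.0592/n) log Q = +1.28 − (0.0592/2)(2.118) = +1.217 V.

+1.217 V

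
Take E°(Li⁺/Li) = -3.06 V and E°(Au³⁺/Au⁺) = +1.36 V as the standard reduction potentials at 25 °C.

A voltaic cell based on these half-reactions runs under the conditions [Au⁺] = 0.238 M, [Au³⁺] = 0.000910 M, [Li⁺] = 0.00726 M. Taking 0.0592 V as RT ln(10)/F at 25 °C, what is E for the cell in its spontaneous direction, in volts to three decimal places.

Au³⁺/Au⁺ is the cathode (higher E°), Li⁺/Li the anode: E°cell = +1.36 − (-3.06) = +4.42 V, n = 2.
Overall: Au³⁺(aq) + 2 Li(s) → Au⁺(aq) + 2 Li⁺(aq)
Q = [Au⁺]·[Li⁺]^2 / ([Au³⁺]); log Q = -1.861.
E = E° − (0.0592/n) log Q = +4.42 − (0.0592/2)(-1.861) = +4.475 V.

+4.475 V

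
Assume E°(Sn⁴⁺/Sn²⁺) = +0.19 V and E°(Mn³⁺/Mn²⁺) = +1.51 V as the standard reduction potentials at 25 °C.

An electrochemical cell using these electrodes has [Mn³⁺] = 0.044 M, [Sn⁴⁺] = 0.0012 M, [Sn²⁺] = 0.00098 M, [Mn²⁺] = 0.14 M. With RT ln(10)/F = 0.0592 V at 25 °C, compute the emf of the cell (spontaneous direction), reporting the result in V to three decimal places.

Mn³⁺/Mn²⁺ is the cathode (higher E°), Sn⁴⁺/Sn²⁺ the anode: E°cell = +1.51 − (+0.19) = +1.32 V, n = 2.
Overall: 2 Mn³⁺(aq) + Sn²⁺(aq) → 2 Mn²⁺(aq) + Sn⁴⁺(aq)
Q = [Mn²⁺]^2·[Sn⁴⁺] / ([Mn³⁺]^2·[Sn²⁺]); log Q = 1.093.
E = E° − (0.0592/n) log Q = +1.32 − (0.0592/2)(1.093) = +1.288 V.

+1.288 V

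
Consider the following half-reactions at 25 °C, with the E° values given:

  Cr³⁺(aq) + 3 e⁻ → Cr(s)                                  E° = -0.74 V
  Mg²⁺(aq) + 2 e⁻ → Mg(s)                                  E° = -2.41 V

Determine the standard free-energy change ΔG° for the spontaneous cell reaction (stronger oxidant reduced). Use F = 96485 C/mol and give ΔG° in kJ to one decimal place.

-966.8 kJ

Cr³⁺/Cr (E° = -0.74 V) is the cathode; Mg²⁺/Mg (E° = -2.41 V) is the anode, so E°cell = +1.67 V.
Balancing electrons gives n = 6 (lcm of 3 and 2).
ΔG° = −nFE° = −(6)(96485)(+1.67) = -966,780 J = -966.8 kJ.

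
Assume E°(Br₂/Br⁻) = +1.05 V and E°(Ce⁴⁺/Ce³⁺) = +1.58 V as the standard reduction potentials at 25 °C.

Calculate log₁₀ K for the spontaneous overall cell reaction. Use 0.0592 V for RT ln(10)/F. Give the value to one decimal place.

Cathode: Ce⁴⁺/Ce³⁺; anode: Br₂/Br⁻. E°cell = +0.53 V, n = 2.
log K = nE°cell / 0.0592 = (2)(+0.53) / 0.0592 = 17.9.

17.9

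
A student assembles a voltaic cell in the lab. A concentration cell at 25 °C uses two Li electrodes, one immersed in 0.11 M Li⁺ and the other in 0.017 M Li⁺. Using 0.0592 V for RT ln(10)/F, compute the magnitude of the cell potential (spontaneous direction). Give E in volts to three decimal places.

For a concentration cell E°cell = 0. The 0.11 M side is the cathode (reduction is favoured where [Li⁺] is higher).
With n = 1, E = −(0.0592/1) log([Li⁺]ₐₙ/[Li⁺]꜀ₐₜ) = −(0.0592/1) log(0.017/0.11) = −(0.0592/1)(-0.811) = +0.048 V.

+0.048 V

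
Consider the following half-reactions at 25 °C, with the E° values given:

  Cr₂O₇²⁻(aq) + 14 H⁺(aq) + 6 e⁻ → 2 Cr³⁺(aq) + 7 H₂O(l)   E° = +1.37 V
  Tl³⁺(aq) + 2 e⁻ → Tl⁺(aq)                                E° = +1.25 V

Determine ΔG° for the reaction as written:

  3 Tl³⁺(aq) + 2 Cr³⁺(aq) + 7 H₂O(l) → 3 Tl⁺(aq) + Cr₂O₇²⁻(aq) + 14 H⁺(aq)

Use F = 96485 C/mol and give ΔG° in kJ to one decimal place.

+69.5 kJ

As written, Tl³⁺/Tl⁺ is reduced (cathode) and Cr₂O₇²⁻/Cr³⁺ is oxidised (anode), so E°cell = (+1.25) − (+1.37) = -0.12 V.
Balancing electrons gives n = 6.
ΔG° = −nFE° = −(6)(96485)(-0.12) = 69,469 J = +69.5 kJ.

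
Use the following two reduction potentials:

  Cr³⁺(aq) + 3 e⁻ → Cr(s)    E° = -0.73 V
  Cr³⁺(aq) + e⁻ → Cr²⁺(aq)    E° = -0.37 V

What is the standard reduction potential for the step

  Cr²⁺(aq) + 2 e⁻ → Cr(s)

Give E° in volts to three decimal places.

Sequential free energies add, so n₃E°₃ = n₁E°₁ + n₂E°₂.
With n₃ = 3, and the known step contributing 1×(-0.37) V, the unknown satisfies 2·E° = 3×(-0.73) − 1×(-0.37) = -1.820.
E° = -1.820 / 2 = -0.910 V.

-0.910 V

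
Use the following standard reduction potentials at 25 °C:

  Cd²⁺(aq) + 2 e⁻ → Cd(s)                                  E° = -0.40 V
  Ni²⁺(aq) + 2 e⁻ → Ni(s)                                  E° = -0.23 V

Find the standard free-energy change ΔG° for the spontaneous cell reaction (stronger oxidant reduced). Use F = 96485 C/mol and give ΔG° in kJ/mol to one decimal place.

-32.8 kJ/mol

Ni²⁺/Ni (E° = -0.23 V) is the cathode; Cd²⁺/Cd (E° = -0.40 V) is the anode, so E°cell = +0.17 V.
Balancing electrons gives n = 2 (lcm of 2 and 2).
ΔG° = −nFE° = −(2)(96485)(+0.17) = -32,805 J = -32.8 kJ/mol.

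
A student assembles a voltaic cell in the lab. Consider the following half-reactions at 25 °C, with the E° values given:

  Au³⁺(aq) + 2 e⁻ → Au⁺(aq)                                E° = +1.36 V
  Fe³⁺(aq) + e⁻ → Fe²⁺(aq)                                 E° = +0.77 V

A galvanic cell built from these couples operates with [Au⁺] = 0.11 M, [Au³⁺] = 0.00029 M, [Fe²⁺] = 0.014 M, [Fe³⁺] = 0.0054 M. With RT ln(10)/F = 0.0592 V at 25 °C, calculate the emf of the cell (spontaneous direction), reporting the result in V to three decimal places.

+0.538 V

Au³⁺/Au⁺ is the cathode (higher E°), Fe³⁺/Fe²⁺ the anode: E°cell = +1.36 − (+0.77) = +0.59 V, n = 2.
Overall: Au³⁺(aq) + 2 Fe²⁺(aq) → Au⁺(aq) + 2 Fe³⁺(aq)
Q = [Au⁺]·[Fe³⁺]^2 / ([Au³⁺]·[Fe²⁺]^2); log Q = 1.752.
E = E° − (0.0592/n) log Q = +0.59 − (0.0592/2)(1.752) = +0.538 V.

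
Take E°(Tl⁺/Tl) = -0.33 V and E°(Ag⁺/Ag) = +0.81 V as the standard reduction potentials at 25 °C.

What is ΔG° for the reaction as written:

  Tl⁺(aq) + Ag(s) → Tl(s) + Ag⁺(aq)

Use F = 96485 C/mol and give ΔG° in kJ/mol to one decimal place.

As written, Tl⁺/Tl is reduced (cathode) and Ag⁺/Ag is oxidised (anode), so E°cell = (-0.33) − (+0.81) = -1.14 V.
Balancing electrons gives n = 1.
ΔG° = −nFE° = −(1)(96485)(-1.14) = 109,993 J = +110.0 kJ/mol.

+110.0 kJ/mol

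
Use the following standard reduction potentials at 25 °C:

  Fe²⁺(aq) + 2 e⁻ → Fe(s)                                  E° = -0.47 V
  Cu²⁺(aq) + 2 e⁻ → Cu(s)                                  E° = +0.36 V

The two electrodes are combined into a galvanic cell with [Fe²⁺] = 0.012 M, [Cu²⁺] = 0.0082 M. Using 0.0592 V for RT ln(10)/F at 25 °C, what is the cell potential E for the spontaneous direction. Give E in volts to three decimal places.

Cu²⁺/Cu is the cathode (higher E°), Fe²⁺/Fe the anode: E°cell = +0.36 − (-0.47) = +0.83 V, n = 2.
Overall: Cu²⁺(aq) + Fe(s) → Cu(s) + Fe²⁺(aq)
Q = [Fe²⁺] / ([Cu²⁺]); log Q = 0.165.
E = E° − (0.0592/n) log Q = +0.83 − (0.0592/2)(0.165) = +0.825 V.

+0.825 V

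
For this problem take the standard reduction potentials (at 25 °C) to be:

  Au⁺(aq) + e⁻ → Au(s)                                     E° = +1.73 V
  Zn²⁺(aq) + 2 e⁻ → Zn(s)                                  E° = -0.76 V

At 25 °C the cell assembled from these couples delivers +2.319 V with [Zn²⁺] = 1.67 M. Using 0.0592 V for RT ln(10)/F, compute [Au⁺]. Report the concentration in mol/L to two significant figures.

0.0017 M

Au⁺/Au is the cathode, Zn²⁺/Zn the anode: E°cell = +2.49 V, n = 2.
Overall reaction: 2 Au⁺(aq) + Zn(s) → 2 Au(s) + Zn²⁺(aq); Q = [Zn²⁺]^1/[Au⁺]^2.
From E = E° − (0.0592/n) log Q: log Q = (E° − E)·n/0.0592 = (+2.49 − (+2.319))·2/0.0592 = 5.7770.
So 2·log[Au⁺] = 1·log(1.67) − log Q = 0.2227 − (5.7770) = -5.5543; log[Au⁺] = -5.5543 / 2 = -2.7771; [Au⁺] = 10^(-2.7771) ≈ 0.0017 M.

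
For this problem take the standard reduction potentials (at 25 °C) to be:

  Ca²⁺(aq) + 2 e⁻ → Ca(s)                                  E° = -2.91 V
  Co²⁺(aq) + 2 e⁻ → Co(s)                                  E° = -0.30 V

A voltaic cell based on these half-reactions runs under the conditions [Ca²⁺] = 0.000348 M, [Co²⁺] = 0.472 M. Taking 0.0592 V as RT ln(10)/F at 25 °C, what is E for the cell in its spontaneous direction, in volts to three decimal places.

Co²⁺/Co is the cathode (higher E°), Ca²⁺/Ca the anode: E°cell = -0.30 − (-2.91) = +2.61 V, n = 2.
Overall: Co²⁺(aq) + Ca(s) → Co(s) + Ca²⁺(aq)
Q = [Ca²⁺] / ([Co²⁺]); log Q = -3.132.
E = E° − (0.0592/n) log Q = +2.61 − (0.0592/2)(-3.132) = +2.703 V.

+2.703 V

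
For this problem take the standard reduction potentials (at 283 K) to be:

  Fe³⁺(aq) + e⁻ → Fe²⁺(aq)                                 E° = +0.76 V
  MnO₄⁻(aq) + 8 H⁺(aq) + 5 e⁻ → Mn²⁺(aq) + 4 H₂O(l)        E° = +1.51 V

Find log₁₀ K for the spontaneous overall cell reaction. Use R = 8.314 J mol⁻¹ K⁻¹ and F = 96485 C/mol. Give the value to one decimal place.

Cathode: MnO₄⁻/Mn²⁺; anode: Fe³⁺/Fe²⁺. E°cell = (+1.51) − (+0.76) = +0.75 V, with n = 5.
ΔG° = −nFE° = −RT ln K, so ln K = nFE°/(RT) = (5)(96485)(+0.75) / ((8.314)(283)) = 153.778.
log₁₀ K = 153.778 / ln 10 = 66.8.

66.8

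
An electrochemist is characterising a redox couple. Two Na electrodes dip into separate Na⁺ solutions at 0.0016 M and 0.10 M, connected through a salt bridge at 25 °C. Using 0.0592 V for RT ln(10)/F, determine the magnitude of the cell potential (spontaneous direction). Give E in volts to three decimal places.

+0.106 V

For a concentration cell E°cell = 0. The 0.10 M side is the cathode (reduction is favoured where [Na⁺] is higher).
With n = 1, E = −(0.0592/1) log([Na⁺]ₐₙ/[Na⁺]꜀ₐₜ) = −(0.0592/1) log(0.0016/0.1) = −(0.0592/1)(-1.796) = +0.106 V.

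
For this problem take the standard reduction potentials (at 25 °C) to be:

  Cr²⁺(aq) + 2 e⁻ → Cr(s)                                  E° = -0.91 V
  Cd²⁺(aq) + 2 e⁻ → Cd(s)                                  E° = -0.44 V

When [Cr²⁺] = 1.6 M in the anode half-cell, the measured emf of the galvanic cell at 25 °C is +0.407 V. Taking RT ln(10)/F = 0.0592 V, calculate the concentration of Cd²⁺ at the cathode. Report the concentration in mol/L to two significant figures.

0.012 M

Cd²⁺/Cd is the cathode, Cr²⁺/Cr the anode: E°cell = +0.47 V, n = 2.
Overall reaction: Cd²⁺(aq) + Cr(s) → Cd(s) + Cr²⁺(aq); Q = [Cr²⁺]^1/[Cd²⁺]^1.
From E = E° − (0.0592/n) log Q: log Q = (E° − E)·n/0.0592 = (+0.47 − (+0.407))·2/0.0592 = 2.1284.
So 1·log[Cd²⁺] = 1·log(1.6) − log Q = 0.2041 − (2.1284) = -1.9243; [Cd²⁺] = 10^(-1.9243) ≈ 0.012 M.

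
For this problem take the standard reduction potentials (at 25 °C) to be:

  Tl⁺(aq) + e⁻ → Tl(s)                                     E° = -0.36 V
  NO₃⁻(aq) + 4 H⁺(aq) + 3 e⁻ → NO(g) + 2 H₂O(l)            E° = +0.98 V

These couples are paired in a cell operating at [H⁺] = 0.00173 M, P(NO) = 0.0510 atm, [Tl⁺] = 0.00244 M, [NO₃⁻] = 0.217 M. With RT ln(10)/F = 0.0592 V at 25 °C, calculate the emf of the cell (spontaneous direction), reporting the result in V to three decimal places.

NO₃⁻/NO is the cathode (higher E°), Tl⁺/Tl the anode: E°cell = +0.98 − (-0.36) = +1.34 V, n = 3.
Overall: NO₃⁻(aq) + 4 H⁺(aq) + 3 Tl(s) → NO(g) + 2 H₂O(l) + 3 Tl⁺(aq)
Q = P(NO)·[Tl⁺]^3 / ([NO₃⁻]·[H⁺]^4); log Q = 2.581.
E = E° − (0.0592/n) log Q = +1.34 − (0.0592/3)(2.581) = +1.289 V.

+1.289 V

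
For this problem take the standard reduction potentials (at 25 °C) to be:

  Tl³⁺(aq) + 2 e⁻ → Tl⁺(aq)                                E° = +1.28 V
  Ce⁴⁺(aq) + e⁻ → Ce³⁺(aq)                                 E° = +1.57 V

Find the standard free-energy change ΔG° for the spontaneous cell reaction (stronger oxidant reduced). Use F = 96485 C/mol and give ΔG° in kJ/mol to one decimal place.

-56.0 kJ/mol

Ce⁴⁺/Ce³⁺ (E° = +1.57 V) is the cathode; Tl³⁺/Tl⁺ (E° = +1.28 V) is the anode, so E°cell = +0.29 V.
Balancing electrons gives n = 2 (lcm of 1 and 2).
ΔG° = −nFE° = −(2)(96485)(+0.29) = -55,961 J = -56.0 kJ/mol.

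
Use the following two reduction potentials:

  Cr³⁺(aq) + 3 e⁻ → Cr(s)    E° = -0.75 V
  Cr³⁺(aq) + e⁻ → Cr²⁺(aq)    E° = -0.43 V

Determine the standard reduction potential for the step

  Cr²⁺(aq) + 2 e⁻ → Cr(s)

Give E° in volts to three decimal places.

Sequential free energies add, so n₃E°₃ = n₁E°₁ + n₂E°₂.
With n₃ = 3, and the known step contributing 1×(-0.43) V, the unknown satisfies 2·E° = 3×(-0.75) − 1×(-0.43) = -1.820.
E° = -1.820 / 2 = -0.910 V.

-0.910 V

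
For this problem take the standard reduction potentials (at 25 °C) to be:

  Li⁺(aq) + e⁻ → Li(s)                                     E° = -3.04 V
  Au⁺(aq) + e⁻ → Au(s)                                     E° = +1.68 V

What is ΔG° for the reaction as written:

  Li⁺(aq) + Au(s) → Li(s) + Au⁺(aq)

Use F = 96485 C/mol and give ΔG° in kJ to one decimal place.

+455.4 kJ

As written, Li⁺/Li is reduced (cathode) and Au⁺/Au is oxidised (anode), so E°cell = (-3.04) − (+1.68) = -4.72 V.
Balancing electrons gives n = 1.
ΔG° = −nFE° = −(1)(96485)(-4.72) = 455,409 J = +455.4 kJ.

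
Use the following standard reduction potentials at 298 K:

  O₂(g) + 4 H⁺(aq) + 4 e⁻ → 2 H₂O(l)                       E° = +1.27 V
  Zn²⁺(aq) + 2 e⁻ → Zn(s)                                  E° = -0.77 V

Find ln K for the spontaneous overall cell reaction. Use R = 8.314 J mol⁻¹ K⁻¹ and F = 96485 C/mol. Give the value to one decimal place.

Cathode: O₂/H₂O; anode: Zn²⁺/Zn. E°cell = (+1.27) − (-0.77) = +2.04 V, with n = 4.
ΔG° = −nFE° = −RT ln K, so ln K = nFE°/(RT) = (4)(96485)(+2.04) / ((8.314)(298)) = 317.778.

317.8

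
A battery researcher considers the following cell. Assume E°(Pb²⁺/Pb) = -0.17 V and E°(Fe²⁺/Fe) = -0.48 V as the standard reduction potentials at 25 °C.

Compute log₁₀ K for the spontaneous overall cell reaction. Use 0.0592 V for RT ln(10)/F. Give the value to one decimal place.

Cathode: Pb²⁺/Pb; anode: Fe²⁺/Fe. E°cell = +0.31 V, n = 2.
log K = nE°cell / 0.0592 = (2)(+0.31) / 0.0592 = 10.5.

10.5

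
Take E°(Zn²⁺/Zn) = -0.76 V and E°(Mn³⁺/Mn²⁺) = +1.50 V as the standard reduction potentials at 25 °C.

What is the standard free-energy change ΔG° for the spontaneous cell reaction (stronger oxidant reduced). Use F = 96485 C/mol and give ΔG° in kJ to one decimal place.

Mn³⁺/Mn²⁺ (E° = +1.50 V) is the cathode; Zn²⁺/Zn (E° = -0.76 V) is the anode, so E°cell = +2.26 V.
Balancing electrons gives n = 2 (lcm of 1 and 2).
ΔG° = −nFE° = −(2)(96485)(+2.26) = -436,112 J = -436.1 kJ.

-436.1 kJ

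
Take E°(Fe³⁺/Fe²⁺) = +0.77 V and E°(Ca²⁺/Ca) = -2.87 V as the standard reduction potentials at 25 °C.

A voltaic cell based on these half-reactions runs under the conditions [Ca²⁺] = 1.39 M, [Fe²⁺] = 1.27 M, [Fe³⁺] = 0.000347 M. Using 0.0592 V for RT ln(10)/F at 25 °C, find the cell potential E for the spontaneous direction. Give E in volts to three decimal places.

Fe³⁺/Fe²⁺ is the cathode (higher E°), Ca²⁺/Ca the anode: E°cell = +0.77 − (-2.87) = +3.64 V, n = 2.
Overall: 2 Fe³⁺(aq) + Ca(s) → 2 Fe²⁺(aq) + Ca²⁺(aq)
Q = [Fe²⁺]^2·[Ca²⁺] / ([Fe³⁺]^2); log Q = 7.270.
E = E° − (0.0592/n) log Q = +3.64 − (0.0592/2)(7.270) = +3.425 V.

+3.425 V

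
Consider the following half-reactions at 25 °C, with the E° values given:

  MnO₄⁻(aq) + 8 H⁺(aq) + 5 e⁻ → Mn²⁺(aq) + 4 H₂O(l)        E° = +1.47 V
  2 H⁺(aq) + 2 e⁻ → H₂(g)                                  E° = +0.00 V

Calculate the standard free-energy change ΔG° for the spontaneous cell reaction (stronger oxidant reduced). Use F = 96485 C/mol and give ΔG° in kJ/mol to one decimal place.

MnO₄⁻/Mn²⁺ (E° = +1.47 V) is the cathode; H⁺/H₂ (E° = +0.00 V) is the anode, so E°cell = +1.47 V.
Balancing electrons gives n = 10 (lcm of 5 and 2).
ΔG° = −nFE° = −(10)(96485)(+1.47) = -1,418,330 J = -1418.3 kJ/mol.

-1418.3 kJ/mol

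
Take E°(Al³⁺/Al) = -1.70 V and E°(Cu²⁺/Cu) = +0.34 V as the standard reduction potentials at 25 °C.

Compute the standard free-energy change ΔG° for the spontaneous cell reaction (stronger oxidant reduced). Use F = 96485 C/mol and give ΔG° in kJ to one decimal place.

-1181.0 kJ

Cu²⁺/Cu (E° = +0.34 V) is the cathode; Al³⁺/Al (E° = -1.70 V) is the anode, so E°cell = +2.04 V.
Balancing electrons gives n = 6 (lcm of 2 and 3).
ΔG° = −nFE° = −(6)(96485)(+2.04) = -1,180,976 J = -1181.0 kJ.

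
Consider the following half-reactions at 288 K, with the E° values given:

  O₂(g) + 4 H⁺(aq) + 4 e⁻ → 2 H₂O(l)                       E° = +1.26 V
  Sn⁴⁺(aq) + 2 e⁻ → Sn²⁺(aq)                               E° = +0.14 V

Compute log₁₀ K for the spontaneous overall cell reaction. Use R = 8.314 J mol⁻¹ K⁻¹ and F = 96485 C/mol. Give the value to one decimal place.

Cathode: O₂/H₂O; anode: Sn⁴⁺/Sn²⁺. E°cell = (+1.26) − (+0.14) = +1.12 V, with n = 4.
ΔG° = −nFE° = −RT ln K, so ln K = nFE°/(RT) = (4)(96485)(+1.12) / ((8.314)(288)) = 180.524.
log₁₀ K = 180.524 / ln 10 = 78.4.

78.4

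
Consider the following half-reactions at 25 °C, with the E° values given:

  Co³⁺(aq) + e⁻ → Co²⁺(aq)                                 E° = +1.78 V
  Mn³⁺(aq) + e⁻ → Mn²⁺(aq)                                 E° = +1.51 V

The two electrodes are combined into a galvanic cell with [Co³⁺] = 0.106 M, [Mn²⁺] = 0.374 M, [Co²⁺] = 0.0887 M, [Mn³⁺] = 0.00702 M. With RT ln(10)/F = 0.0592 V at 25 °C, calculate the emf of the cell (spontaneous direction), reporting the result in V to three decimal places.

+0.377 V

Co³⁺/Co²⁺ is the cathode (higher E°), Mn³⁺/Mn²⁺ the anode: E°cell = +1.78 − (+1.51) = +0.27 V, n = 1.
Overall: Co³⁺(aq) + Mn²⁺(aq) → Co²⁺(aq) + Mn³⁺(aq)
Q = [Co²⁺]·[Mn³⁺] / ([Co³⁺]·[Mn²⁺]); log Q = -1.804.
E = E° − (0.0592/n) log Q = +0.27 − (0.0592/1)(-1.804) = +0.377 V.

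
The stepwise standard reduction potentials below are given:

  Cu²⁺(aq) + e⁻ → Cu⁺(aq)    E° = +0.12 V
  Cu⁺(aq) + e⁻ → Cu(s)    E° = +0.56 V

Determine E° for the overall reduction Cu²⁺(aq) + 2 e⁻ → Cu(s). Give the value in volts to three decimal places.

+0.340 V

Standard free energies of sequential steps add: ΔG°₃ = ΔG°₁ + ΔG°₂, so n₃E°₃ = n₁E°₁ + n₂E°₂.
E°₃ = (1×+0.12 + 1×+0.56) / 2 = (+0.680) / 2 = +0.340 V.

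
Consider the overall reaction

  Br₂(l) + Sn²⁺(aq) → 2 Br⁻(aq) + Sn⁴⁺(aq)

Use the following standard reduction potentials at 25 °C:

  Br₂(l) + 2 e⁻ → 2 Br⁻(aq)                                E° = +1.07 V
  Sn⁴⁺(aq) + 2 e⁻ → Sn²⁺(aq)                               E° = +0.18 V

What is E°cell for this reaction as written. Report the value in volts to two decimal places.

+0.89 V

The Br₂/Br⁻ couple has the higher reduction potential, so it is the cathode; Sn⁴⁺/Sn²⁺ is oxidised at the anode.
E°cell = E°(cathode) − E°(anode) = (+1.07) − (+0.18) = +0.89 V.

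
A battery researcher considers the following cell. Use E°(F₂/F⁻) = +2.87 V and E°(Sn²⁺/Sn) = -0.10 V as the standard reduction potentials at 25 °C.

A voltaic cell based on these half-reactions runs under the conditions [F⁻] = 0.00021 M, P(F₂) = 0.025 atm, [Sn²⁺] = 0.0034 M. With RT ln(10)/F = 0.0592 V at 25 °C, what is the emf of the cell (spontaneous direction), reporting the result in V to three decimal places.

F₂/F⁻ is the cathode (higher E°), Sn²⁺/Sn the anode: E°cell = +2.87 − (-0.10) = +2.97 V, n = 2.
Overall: F₂(g) + Sn(s) → 2 F⁻(aq) + Sn²⁺(aq)
Q = [F⁻]^2·[Sn²⁺] / (P(F₂)); log Q = -8.222.
E = E° − (0.0592/n) log Q = +2.97 − (0.0592/2)(-8.222) = +3.213 V.

+3.213 V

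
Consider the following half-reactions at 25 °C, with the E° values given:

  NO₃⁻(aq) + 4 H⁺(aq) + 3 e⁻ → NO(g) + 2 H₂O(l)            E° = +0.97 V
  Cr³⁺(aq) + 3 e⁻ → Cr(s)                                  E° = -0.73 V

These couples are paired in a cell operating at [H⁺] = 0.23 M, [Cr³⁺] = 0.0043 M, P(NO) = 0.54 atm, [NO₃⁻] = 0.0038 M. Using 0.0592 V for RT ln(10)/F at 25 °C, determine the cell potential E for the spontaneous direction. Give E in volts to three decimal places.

NO₃⁻/NO is the cathode (higher E°), Cr³⁺/Cr the anode: E°cell = +0.97 − (-0.73) = +1.70 V, n = 3.
Overall: NO₃⁻(aq) + 4 H⁺(aq) + Cr(s) → NO(g) + 2 H₂O(l) + Cr³⁺(aq)
Q = P(NO)·[Cr³⁺] / ([NO₃⁻]·[H⁺]^4); log Q = 2.339.
E = E° − (0.0592/n) log Q = +1.70 − (0.0592/3)(2.339) = +1.654 V.

+1.654 V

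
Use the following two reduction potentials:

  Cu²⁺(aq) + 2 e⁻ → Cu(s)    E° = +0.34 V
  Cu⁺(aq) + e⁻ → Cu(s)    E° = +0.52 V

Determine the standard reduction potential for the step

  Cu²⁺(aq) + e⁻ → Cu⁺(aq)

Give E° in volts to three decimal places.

Sequential free energies add, so n₃E°₃ = n₁E°₁ + n₂E°₂.
With n₃ = 2, and the known step contributing 1×(+0.52) V, the unknown satisfies 1·E° = 2×(+0.34) − 1×(+0.52) = +0.160.
E° = +0.160 / 1 = +0.160 V.

+0.160 V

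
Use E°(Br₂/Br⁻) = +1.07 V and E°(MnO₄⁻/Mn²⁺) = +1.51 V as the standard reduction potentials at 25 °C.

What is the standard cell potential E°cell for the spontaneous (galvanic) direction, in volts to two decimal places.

The MnO₄⁻/Mn²⁺ couple has the higher reduction potential, so it is the cathode; Br₂/Br⁻ is oxidised at the anode.
E°cell = E°(cathode) − E°(anode) = (+1.51) − (+1.07) = +0.44 V.

+0.44 V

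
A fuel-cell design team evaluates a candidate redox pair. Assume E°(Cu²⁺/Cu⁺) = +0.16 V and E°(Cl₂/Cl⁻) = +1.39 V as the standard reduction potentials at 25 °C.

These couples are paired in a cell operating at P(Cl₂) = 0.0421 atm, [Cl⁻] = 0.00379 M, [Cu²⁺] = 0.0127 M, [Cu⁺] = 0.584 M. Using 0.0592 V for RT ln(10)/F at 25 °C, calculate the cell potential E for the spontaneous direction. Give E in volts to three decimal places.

Cl₂/Cl⁻ is the cathode (higher E°), Cu²⁺/Cu⁺ the anode: E°cell = +1.39 − (+0.16) = +1.23 V, n = 2.
Overall: Cl₂(g) + 2 Cu⁺(aq) → 2 Cl⁻(aq) + 2 Cu²⁺(aq)
Q = [Cl⁻]^2·[Cu²⁺]^2 / (P(Cl₂)·[Cu⁺]^2); log Q = -6.792.
E = E° − (0.0592/n) log Q = +1.23 − (0.0592/2)(-6.792) = +1.431 V.

+1.431 V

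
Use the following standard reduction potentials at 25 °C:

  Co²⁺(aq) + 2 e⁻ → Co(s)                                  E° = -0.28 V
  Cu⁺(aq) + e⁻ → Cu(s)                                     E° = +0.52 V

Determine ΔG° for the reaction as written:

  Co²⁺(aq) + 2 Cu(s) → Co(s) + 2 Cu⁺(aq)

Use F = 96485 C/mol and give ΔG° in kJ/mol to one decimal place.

+154.4 kJ/mol

As written, Co²⁺/Co is reduced (cathode) and Cu⁺/Cu is oxidised (anode), so E°cell = (-0.28) − (+0.52) = -0.80 V.
Balancing electrons gives n = 2.
ΔG° = −nFE° = −(2)(96485)(-0.80) = 154,376 J = +154.4 kJ/mol.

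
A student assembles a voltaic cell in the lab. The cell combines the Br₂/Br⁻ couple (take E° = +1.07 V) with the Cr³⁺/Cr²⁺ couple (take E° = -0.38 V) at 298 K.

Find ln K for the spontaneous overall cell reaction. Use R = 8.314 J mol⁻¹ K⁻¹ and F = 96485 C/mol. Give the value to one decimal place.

112.9

Cathode: Br₂/Br⁻; anode: Cr³⁺/Cr²⁺. E°cell = (+1.07) − (-0.38) = +1.45 V, with n = 2.
ΔG° = −nFE° = −RT ln K, so ln K = nFE°/(RT) = (2)(96485)(+1.45) / ((8.314)(298)) = 112.936.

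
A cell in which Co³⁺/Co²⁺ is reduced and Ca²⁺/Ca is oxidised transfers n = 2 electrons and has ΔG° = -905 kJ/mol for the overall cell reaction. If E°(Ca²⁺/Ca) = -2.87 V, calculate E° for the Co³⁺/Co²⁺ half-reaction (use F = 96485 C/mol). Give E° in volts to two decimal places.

+1.82 V

E°cell = −ΔG°/(nF) = −(-905×10³)/((2)(96485)) = +4.690 V.
Since Co³⁺/Co²⁺ is the cathode and Ca²⁺/Ca the anode, E°cell = E°(Co³⁺/Co²⁺) − E°(Ca²⁺/Ca).
So E°(Co³⁺/Co²⁺) = E°cell + E°(Ca²⁺/Ca) = +4.690 + (-2.87) = +1.82 V.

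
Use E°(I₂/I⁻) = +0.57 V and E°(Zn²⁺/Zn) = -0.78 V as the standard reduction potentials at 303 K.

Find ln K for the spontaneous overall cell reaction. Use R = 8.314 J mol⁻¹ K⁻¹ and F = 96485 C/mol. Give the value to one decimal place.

103.4

Cathode: I₂/I⁻; anode: Zn²⁺/Zn. E°cell = (+0.57) − (-0.78) = +1.35 V, with n = 2.
ΔG° = −nFE° = −RT ln K, so ln K = nFE°/(RT) = (2)(96485)(+1.35) / ((8.314)(303)) = 103.412.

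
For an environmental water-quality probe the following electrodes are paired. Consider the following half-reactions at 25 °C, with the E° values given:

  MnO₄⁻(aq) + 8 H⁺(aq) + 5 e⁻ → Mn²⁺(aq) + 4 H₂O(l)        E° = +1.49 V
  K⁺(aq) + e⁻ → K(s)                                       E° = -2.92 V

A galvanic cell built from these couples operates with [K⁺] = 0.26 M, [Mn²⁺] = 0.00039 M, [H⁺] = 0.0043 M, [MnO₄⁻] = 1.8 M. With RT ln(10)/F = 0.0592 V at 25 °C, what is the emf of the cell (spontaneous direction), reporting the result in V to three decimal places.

+4.264 V

MnO₄⁻/Mn²⁺ is the cathode (higher E°), K⁺/K the anode: E°cell = +1.49 − (-2.92) = +4.41 V, n = 5.
Overall: MnO₄⁻(aq) + 8 H⁺(aq) + 5 K(s) → Mn²⁺(aq) + 4 H₂O(l) + 5 K⁺(aq)
Q = [Mn²⁺]·[K⁺]^5 / ([MnO₄⁻]·[H⁺]^8); log Q = 12.343.
E = E° − (0.0592/n) log Q = +4.41 − (0.0592/5)(12.343) = +4.264 V.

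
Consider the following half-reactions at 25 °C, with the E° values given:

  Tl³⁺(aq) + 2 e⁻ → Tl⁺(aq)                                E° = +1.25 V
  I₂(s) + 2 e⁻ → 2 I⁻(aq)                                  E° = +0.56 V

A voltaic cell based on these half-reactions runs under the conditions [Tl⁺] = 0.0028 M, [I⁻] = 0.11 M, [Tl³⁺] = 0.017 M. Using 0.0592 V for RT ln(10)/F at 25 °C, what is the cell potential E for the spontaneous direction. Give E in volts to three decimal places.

Tl³⁺/Tl⁺ is the cathode (higher E°), I₂/I⁻ the anode: E°cell = +1.25 − (+0.56) = +0.69 V, n = 2.
Overall: Tl³⁺(aq) + 2 I⁻(aq) → Tl⁺(aq) + I₂(s)
Q = [Tl⁺] / ([Tl³⁺]·[I⁻]^2); log Q = 1.134.
E = E° − (0.0592/n) log Q = +0.69 − (0.0592/2)(1.134) = +0.656 V.

+0.656 V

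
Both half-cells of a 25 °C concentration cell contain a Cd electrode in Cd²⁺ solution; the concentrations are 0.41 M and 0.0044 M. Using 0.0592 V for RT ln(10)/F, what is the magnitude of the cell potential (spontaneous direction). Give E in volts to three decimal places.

+0.058 V

For a concentration cell E°cell = 0. The 0.41 M side is the cathode (reduction is favoured where [Cd²⁺] is higher).
With n = 2, E = −(0.0592/2) log([Cd²⁺]ₐₙ/[Cd²⁺]꜀ₐₜ) = −(0.0592/2) log(0.0044/0.41) = −(0.0592/2)(-1.969) = +0.058 V.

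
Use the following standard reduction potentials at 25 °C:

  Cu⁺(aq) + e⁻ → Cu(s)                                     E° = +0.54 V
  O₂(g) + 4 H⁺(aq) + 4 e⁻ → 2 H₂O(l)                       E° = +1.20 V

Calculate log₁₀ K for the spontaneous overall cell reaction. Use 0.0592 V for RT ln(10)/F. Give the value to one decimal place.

Cathode: O₂/H₂O; anode: Cu⁺/Cu. E°cell = +0.66 V, n = 4.
log K = nE°cell / 0.0592 = (4)(+0.66) / 0.0592 = 44.6.

44.6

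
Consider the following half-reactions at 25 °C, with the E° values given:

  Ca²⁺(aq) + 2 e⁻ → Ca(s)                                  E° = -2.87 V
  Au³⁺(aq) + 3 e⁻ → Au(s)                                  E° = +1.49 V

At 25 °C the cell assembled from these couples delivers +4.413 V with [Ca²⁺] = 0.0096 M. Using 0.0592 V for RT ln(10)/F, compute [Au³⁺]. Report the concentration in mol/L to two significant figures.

Au³⁺/Au is the cathode, Ca²⁺/Ca the anode: E°cell = +4.36 V, n = 6.
Overall reaction: 2 Au³⁺(aq) + 3 Ca(s) → 2 Au(s) + 3 Ca²⁺(aq); Q = [Ca²⁺]^3/[Au³⁺]^2.
From E = E° − (0.0592/n) log Q: log Q = (E° − E)·n/0.0592 = (+4.36 − (+4.413))·6/0.0592 = -5.3716.
So 2·log[Au³⁺] = 3·log(0.0096) − log Q = -6.0532 − (-5.3716) = -0.6816; log[Au³⁺] = -0.6816 / 2 = -0.3408; [Au³⁺] = 10^(-0.3408) ≈ 0.46 M.

0.46 M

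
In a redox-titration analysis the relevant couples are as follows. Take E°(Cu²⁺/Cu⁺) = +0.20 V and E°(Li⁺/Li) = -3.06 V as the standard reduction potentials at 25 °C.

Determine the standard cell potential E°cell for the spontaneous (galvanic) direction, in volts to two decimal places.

The Cu²⁺/Cu⁺ couple has the higher reduction potential, so it is the cathode; Li⁺/Li is oxidised at the anode.
E°cell = E°(cathode) − E°(anode) = (+0.20) − (-3.06) = +3.26 V.

+3.26 V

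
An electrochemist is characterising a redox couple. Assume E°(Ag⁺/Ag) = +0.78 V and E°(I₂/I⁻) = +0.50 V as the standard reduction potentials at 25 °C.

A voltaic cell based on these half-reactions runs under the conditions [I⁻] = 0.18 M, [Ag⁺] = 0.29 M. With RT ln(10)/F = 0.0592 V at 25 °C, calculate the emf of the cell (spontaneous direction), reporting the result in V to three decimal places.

Ag⁺/Ag is the cathode (higher E°), I₂/I⁻ the anode: E°cell = +0.78 − (+0.50) = +0.28 V, n = 2.
Overall: 2 Ag⁺(aq) + 2 I⁻(aq) → 2 Ag(s) + I₂(s)
Q = 1 / ([Ag⁺]^2·[I⁻]^2); log Q = 2.565.
E = E° − (0.0592/n) log Q = +0.28 − (0.0592/2)(2.565) = +0.204 V.

+0.204 V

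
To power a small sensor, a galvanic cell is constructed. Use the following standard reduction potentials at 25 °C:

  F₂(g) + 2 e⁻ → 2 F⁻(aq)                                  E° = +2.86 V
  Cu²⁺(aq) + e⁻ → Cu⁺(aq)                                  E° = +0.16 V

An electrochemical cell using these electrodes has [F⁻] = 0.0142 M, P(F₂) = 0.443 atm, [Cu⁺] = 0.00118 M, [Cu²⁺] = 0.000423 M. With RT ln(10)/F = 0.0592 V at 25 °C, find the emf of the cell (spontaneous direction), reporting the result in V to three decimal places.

+2.825 V

F₂/F⁻ is the cathode (higher E°), Cu²⁺/Cu⁺ the anode: E°cell = +2.86 − (+0.16) = +2.70 V, n = 2.
Overall: F₂(g) + 2 Cu⁺(aq) → 2 F⁻(aq) + 2 Cu²⁺(aq)
Q = [F⁻]^2·[Cu²⁺]^2 / (P(F₂)·[Cu⁺]^2); log Q = -4.233.
E = E° − (0.0592/n) log Q = +2.70 − (0.0592/2)(-4.233) = +2.825 V.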